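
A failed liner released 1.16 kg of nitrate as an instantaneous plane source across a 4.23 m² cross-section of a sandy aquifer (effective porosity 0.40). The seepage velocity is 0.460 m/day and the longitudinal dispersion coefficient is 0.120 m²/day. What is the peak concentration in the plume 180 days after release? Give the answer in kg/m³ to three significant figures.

The peak of an instantaneous 1D plume sits at x = vt; there the Gaussian factor is 1 and C_max = M/(n_e·A·√(4πDt)), where n_e·A is the pore area the mass is dissolved in.
√(4πDt) = √(4π × 0.120 × 180) = 16.48 m, so C_max = 1.16/(0.40 × 4.23 × 16.48) = 0.0416 kg/m³.

0.0416 kg/m³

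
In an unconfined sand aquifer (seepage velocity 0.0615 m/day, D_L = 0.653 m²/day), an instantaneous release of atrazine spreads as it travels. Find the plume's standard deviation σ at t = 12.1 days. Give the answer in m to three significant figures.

Dispersive spreading gives a Gaussian with σ² = 2Dt; advection only shifts the center.
σ = √(2 × 0.653 × 12.1) = 3.98 m.

3.98 m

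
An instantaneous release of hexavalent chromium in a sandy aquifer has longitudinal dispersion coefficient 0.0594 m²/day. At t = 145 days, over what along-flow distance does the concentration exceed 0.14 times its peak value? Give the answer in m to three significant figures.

16.5 m

The plume is Gaussian with σ = √(2Dt) = √(2 × 0.0594 × 145) = 4.150 m.
C/C_peak = exp(−Δx²/(2σ²)) = 0.14 ⇒ Δx = σ·√(−2 ln 0.14) = 4.150 × 1.983 = 8.229 m.
Width = 2Δx = 16.5 m.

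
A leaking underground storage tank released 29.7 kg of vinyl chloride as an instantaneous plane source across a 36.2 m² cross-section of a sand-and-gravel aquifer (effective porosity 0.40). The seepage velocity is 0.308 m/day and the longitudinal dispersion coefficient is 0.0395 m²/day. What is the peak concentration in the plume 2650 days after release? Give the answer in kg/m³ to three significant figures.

0.0566 kg/m³

The peak of an instantaneous 1D plume sits at x = vt; there the Gaussian factor is 1 and C_max = M/(n_e·A·√(4πDt)), where n_e·A is the pore area the mass is dissolved in.
√(4πDt) = √(4π × 0.0395 × 2650) = 36.27 m, so C_max = 29.7/(0.40 × 36.2 × 36.27) = 0.0566 kg/m³.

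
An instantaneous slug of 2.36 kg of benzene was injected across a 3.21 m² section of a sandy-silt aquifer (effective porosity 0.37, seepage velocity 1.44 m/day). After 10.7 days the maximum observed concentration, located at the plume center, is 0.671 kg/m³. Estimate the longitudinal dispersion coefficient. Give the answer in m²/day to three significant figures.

0.0652 m²/day

At the plume center C_max = M/(n_e·A·√(4πDt)), so D = M²/(4πt·(n_e·A·C_max)²).
n_e·A·C_max = 0.37 × 3.21 × 0.671 = 0.7969 kg/m.
D = 2.36²/(4π × 10.7 × 0.7969²) = 0.0652 m²/day.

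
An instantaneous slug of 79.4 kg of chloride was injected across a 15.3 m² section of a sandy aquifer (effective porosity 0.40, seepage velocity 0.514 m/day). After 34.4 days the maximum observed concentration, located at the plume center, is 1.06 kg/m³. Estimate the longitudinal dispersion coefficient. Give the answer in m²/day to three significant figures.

At the plume center C_max = M/(n_e·A·√(4πDt)), so D = M²/(4πt·(n_e·A·C_max)²).
n_e·A·C_max = 0.40 × 15.3 × 1.06 = 6.487 kg/m.
D = 79.4²/(4π × 34.4 × 6.487²) = 0.347 m²/day.

0.347 m²/day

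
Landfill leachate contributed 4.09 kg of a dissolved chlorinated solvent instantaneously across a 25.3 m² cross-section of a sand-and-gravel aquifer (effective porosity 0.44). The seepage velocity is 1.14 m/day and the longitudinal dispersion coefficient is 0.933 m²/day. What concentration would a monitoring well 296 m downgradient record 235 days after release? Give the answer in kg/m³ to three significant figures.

For an instantaneous plane source, C(x,t) = M/(n_e·A·√(4πDt)) · exp(−(x−vt)²/(4Dt)), with n_e·A the pore (flow) area.
Plume center vt = 1.14 × 235 = 267.9 m, so the well at 296 m is 28.1 m downgradient of the peak.
√(4πDt) = 52.49 m, giving peak height M/(n_e·A·√(4πDt)) = 4.09/(0.44 × 25.3 × 52.49) = 0.007000 kg/m³.
(x−vt)²/(4Dt) = (28.1)²/(4 × 0.933 × 235) = 0.9003; exp(−0.9003) = 0.4064.
C = 0.007000 × 0.4064 = 0.00284 kg/m³.

0.00284 kg/m³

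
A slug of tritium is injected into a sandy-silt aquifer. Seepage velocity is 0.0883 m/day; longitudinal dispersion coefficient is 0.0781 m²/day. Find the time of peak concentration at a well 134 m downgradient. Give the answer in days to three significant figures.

For the 1D instantaneous-source solution, setting ∂C/∂t = 0 at fixed x gives v²t² + 2Dt − x² = 0, so t = (√(D² + v²x²) − D)/v².
√(D² + v²x²) = √(0.0781² + 0.0883² × 134²) = 11.83; v² = 0.00779689.
t = (11.83 − 0.0781)/0.00779689 = 1510 days (vs. the pure-advection estimate x/v = 1520 d).

1510 days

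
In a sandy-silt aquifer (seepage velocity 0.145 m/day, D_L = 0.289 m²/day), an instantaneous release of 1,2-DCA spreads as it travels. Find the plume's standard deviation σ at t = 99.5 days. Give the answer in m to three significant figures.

7.58 m

Dispersive spreading gives a Gaussian with σ² = 2Dt; advection only shifts the center.
σ = √(2 × 0.289 × 99.5) = 7.58 m.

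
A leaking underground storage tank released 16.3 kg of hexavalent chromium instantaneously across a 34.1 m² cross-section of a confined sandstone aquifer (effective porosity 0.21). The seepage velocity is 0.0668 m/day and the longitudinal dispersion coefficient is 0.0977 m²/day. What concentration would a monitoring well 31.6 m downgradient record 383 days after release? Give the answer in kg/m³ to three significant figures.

0.0824 kg/m³

For an instantaneous plane source, C(x,t) = M/(n_e·A·√(4πDt)) · exp(−(x−vt)²/(4Dt)), with n_e·A the pore (flow) area.
Plume center vt = 0.0668 × 383 = 25.5844 m, so the well at 31.6 m is 6.0156 m downgradient of the peak.
√(4πDt) = 21.68 m, giving peak height M/(n_e·A·√(4πDt)) = 16.3/(0.21 × 34.1 × 21.68) = 0.1050 kg/m³.
(x−vt)²/(4Dt) = (6.0156)²/(4 × 0.0977 × 383) = 0.2418; exp(−0.2418) = 0.7852.
C = 0.1050 × 0.7852 = 0.0824 kg/m³.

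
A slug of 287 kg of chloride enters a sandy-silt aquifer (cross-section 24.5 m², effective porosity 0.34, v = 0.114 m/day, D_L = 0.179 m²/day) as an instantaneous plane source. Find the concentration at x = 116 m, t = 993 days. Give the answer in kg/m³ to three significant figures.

0.721 kg/m³

For an instantaneous plane source, C(x,t) = M/(n_e·A·√(4πDt)) · exp(−(x−vt)²/(4Dt)), with n_e·A the pore (flow) area.
Plume center vt = 0.114 × 993 = 113.202 m, so the well at 116 m is 2.798 m downgradient of the peak.
√(4πDt) = 47.26 m, giving peak height M/(n_e·A·√(4πDt)) = 287/(0.34 × 24.5 × 47.26) = 0.7290 kg/m³.
(x−vt)²/(4Dt) = (2.798)²/(4 × 0.179 × 993) = 0.01101; exp(−0.01101) = 0.9891.
C = 0.7290 × 0.9891 = 0.721 kg/m³.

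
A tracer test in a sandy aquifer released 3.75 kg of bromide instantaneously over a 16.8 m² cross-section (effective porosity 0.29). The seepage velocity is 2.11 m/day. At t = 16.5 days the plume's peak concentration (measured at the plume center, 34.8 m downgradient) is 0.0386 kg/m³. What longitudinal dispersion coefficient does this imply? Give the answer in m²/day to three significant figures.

1.92 m²/day

At the plume center C_max = M/(n_e·A·√(4πDt)), so D = M²/(4πt·(n_e·A·C_max)²).
n_e·A·C_max = 0.29 × 16.8 × 0.0386 = 0.1881 kg/m.
D = 3.75²/(4π × 16.5 × 0.1881²) = 1.92 m²/day.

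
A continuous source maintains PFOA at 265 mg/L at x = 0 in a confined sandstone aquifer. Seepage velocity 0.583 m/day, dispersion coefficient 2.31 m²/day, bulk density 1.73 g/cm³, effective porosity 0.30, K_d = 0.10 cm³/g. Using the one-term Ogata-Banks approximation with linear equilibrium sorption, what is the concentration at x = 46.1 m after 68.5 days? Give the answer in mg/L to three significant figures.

18.9 mg/L

Retardation factor R = 1 + ρ_b·K_d/n = 1 + 1.73 × 0.10/0.30 = 1.577.
Sorption retards both mechanisms: v_R = v/R = 0.3697 m/day, D_R = D/R = 1.465 m²/day.
v_R·t = 0.3697 × 68.5 = 25.32445 m; 2√(D_R t) = 20.04 m; argument = (46.1 − 25.32445)/20.04 = 1.037.
C = C₀ × ½·erfc(1.037) = 265 × 0.07125 = 18.9 mg/L.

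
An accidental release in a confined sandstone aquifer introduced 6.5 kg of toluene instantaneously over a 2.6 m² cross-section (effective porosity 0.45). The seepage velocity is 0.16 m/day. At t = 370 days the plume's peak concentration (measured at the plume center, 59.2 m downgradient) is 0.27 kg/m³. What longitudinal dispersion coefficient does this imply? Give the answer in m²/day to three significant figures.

0.0911 m²/day

At the plume center C_max = M/(n_e·A·√(4πDt)), so D = M²/(4πt·(n_e·A·C_max)²).
n_e·A·C_max = 0.45 × 2.6 × 0.27 = 0.3159 kg/m.
D = 6.5²/(4π × 370 × 0.3159²) = 0.0911 m²/day.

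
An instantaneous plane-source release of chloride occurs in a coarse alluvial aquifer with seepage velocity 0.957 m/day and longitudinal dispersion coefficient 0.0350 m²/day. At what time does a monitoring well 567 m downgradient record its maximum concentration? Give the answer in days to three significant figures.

592 days

For the 1D instantaneous-source solution, setting ∂C/∂t = 0 at fixed x gives v²t² + 2Dt − x² = 0, so t = (√(D² + v²x²) − D)/v².
√(D² + v²x²) = √(0.0350² + 0.957² × 567²) = 542.6; v² = 0.915849.
t = (542.6 − 0.0350)/0.915849 = 592 days (vs. the pure-advection estimate x/v = 592 d).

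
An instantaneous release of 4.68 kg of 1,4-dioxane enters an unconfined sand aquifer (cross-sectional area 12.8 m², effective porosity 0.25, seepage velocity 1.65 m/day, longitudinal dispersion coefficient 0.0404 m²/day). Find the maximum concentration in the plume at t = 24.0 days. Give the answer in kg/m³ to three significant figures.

0.419 kg/m³

The peak of an instantaneous 1D plume sits at x = vt; there the Gaussian factor is 1 and C_max = M/(n_e·A·√(4πDt)), where n_e·A is the pore area the mass is dissolved in.
√(4πDt) = √(4π × 0.0404 × 24.0) = 3.491 m, so C_max = 4.68/(0.25 × 12.8 × 3.491) = 0.419 kg/m³.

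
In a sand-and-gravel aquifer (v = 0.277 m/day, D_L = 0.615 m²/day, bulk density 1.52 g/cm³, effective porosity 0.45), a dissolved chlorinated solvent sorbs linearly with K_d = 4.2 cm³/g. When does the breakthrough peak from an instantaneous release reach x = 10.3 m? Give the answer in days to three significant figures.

Retardation factor R = 1 + ρ_b·K_d/n = 1 + 1.52 × 4.2/0.45 = 15.19.
Sorption retards both mechanisms: v_R = v/R = 0.01824 m/day, D_R = D/R = 0.04049 m²/day.
Peak time from v_R²t² + 2D_R t − x² = 0: t = (√(D_R² + v_R²x²) − D_R)/v_R².
√(D_R² + v_R²x²) = √(0.04049² + 0.01824² × 10.3²) = 0.1922; v_R² = 0.0003327.
t = (0.1922 − 0.04049)/0.0003327 = 456 days.

456 days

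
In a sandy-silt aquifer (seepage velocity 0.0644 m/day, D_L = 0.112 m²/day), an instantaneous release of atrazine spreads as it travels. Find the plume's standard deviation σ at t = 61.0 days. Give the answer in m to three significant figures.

Dispersive spreading gives a Gaussian with σ² = 2Dt; advection only shifts the center.
σ = √(2 × 0.112 × 61.0) = 3.70 m.

3.70 m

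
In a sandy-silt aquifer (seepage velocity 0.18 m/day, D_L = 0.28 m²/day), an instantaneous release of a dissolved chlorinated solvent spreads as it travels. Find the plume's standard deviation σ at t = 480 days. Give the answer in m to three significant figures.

16.4 m

Dispersive spreading gives a Gaussian with σ² = 2Dt; advection only shifts the center.
σ = √(2 × 0.28 × 480) = 16.4 m.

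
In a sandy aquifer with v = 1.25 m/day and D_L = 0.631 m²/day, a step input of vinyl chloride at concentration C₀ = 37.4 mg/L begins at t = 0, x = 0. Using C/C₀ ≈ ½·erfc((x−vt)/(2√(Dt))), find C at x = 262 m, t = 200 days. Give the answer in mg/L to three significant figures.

For a continuous step input, C/C₀ ≈ ½·erfc((x−vt)/(2√(Dt))).
vt = 1.25 × 200 = 250 m and 2√(Dt) = 2√(0.631 × 200) = 22.47 m.
Argument (x−vt)/(2√(Dt)) = (262 − 250)/22.47 = 0.5340; ½·erfc(0.5340) = 0.2251.
C = 37.4 × 0.2251 = 8.42 mg/L.

8.42 mg/L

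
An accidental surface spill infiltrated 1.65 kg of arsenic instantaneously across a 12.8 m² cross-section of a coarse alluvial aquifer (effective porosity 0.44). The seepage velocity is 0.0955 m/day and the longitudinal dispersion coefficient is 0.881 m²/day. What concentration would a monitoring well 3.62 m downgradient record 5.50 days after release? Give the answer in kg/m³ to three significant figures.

For an instantaneous plane source, C(x,t) = M/(n_e·A·√(4πDt)) · exp(−(x−vt)²/(4Dt)), with n_e·A the pore (flow) area.
Plume center vt = 0.0955 × 5.50 = 0.52525 m, so the well at 3.62 m is 3.09475 m downgradient of the peak.
√(4πDt) = 7.803 m, giving peak height M/(n_e·A·√(4πDt)) = 1.65/(0.44 × 12.8 × 7.803) = 0.03755 kg/m³.
(x−vt)²/(4Dt) = (3.09475)²/(4 × 0.881 × 5.50) = 0.4941; exp(−0.4941) = 0.6101.
C = 0.03755 × 0.6101 = 0.0229 kg/m³.

0.0229 kg/m³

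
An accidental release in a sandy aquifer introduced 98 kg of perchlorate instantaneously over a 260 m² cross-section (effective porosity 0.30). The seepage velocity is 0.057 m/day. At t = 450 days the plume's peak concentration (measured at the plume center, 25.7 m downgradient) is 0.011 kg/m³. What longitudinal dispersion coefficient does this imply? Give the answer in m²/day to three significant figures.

At the plume center C_max = M/(n_e·A·√(4πDt)), so D = M²/(4πt·(n_e·A·C_max)²).
n_e·A·C_max = 0.30 × 260 × 0.011 = 0.8580 kg/m.
D = 98²/(4π × 450 × 0.8580²) = 2.31 m²/day.

2.31 m²/day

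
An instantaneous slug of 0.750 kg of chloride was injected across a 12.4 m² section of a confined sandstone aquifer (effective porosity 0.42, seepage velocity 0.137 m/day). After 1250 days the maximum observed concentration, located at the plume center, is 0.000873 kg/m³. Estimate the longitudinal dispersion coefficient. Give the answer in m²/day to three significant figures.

At the plume center C_max = M/(n_e·A·√(4πDt)), so D = M²/(4πt·(n_e·A·C_max)²).
n_e·A·C_max = 0.42 × 12.4 × 0.000873 = 0.004547 kg/m.
D = 0.750²/(4π × 1250 × 0.004547²) = 1.73 m²/day.

1.73 m²/day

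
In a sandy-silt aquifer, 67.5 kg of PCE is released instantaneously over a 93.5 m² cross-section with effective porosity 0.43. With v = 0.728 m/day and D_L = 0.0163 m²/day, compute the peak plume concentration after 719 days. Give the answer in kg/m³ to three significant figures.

0.138 kg/m³

The peak of an instantaneous 1D plume sits at x = vt; there the Gaussian factor is 1 and C_max = M/(n_e·A·√(4πDt)), where n_e·A is the pore area the mass is dissolved in.
√(4πDt) = √(4π × 0.0163 × 719) = 12.14 m, so C_max = 67.5/(0.43 × 93.5 × 12.14) = 0.138 kg/m³.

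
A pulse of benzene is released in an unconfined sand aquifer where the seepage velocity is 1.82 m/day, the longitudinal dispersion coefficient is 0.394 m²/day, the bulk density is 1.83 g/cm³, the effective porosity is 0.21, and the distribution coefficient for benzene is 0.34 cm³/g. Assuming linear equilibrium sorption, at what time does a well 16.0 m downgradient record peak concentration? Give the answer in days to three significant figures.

Retardation factor R = 1 + ρ_b·K_d/n = 1 + 1.83 × 0.34/0.21 = 3.963.
Sorption retards both mechanisms: v_R = v/R = 0.4592 m/day, D_R = D/R = 0.09942 m²/day.
Peak time from v_R²t² + 2D_R t − x² = 0: t = (√(D_R² + v_R²x²) − D_R)/v_R².
√(D_R² + v_R²x²) = √(0.09942² + 0.4592² × 16.0²) = 7.348; v_R² = 0.2109.
t = (7.348 − 0.09942)/0.2109 = 34.4 days.

34.4 days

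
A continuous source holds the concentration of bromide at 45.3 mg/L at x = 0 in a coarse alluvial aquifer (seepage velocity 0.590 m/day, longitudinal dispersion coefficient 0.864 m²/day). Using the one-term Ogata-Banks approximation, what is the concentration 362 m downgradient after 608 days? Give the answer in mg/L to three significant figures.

20.8 mg/L

For a continuous step input, C/C₀ ≈ ½·erfc((x−vt)/(2√(Dt))).
vt = 0.590 × 608 = 358.72 m and 2√(Dt) = 2√(0.864 × 608) = 45.84 m.
Argument (x−vt)/(2√(Dt)) = (362 − 358.72)/45.84 = 0.07155; ½·erfc(0.07155) = 0.4597.
C = 45.3 × 0.4597 = 20.8 mg/L.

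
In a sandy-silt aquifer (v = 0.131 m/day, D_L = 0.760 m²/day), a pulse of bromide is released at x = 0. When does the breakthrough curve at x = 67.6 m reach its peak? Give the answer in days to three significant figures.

474 days

For the 1D instantaneous-source solution, setting ∂C/∂t = 0 at fixed x gives v²t² + 2Dt − x² = 0, so t = (√(D² + v²x²) − D)/v².
√(D² + v²x²) = √(0.760² + 0.131² × 67.6²) = 8.888; v² = 0.017161.
t = (8.888 − 0.760)/0.017161 = 474 days (vs. the pure-advection estimate x/v = 516 d).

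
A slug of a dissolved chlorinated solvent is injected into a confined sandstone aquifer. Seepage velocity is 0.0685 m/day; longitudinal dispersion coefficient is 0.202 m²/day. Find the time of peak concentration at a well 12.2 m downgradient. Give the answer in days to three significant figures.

For the 1D instantaneous-source solution, setting ∂C/∂t = 0 at fixed x gives v²t² + 2Dt − x² = 0, so t = (√(D² + v²x²) − D)/v².
√(D² + v²x²) = √(0.202² + 0.0685² × 12.2²) = 0.8598; v² = 0.00469225.
t = (0.8598 − 0.202)/0.00469225 = 140 days (vs. the pure-advection estimate x/v = 178 d).

140 days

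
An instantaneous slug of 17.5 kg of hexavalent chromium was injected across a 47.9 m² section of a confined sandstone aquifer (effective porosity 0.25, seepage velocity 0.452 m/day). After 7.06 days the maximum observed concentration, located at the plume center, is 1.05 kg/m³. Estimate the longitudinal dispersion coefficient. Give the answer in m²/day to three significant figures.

0.0218 m²/day

At the plume center C_max = M/(n_e·A·√(4πDt)), so D = M²/(4πt·(n_e·A·C_max)²).
n_e·A·C_max = 0.25 × 47.9 × 1.05 = 12.57 kg/m.
D = 17.5²/(4π × 7.06 × 12.57²) = 0.0218 m²/day.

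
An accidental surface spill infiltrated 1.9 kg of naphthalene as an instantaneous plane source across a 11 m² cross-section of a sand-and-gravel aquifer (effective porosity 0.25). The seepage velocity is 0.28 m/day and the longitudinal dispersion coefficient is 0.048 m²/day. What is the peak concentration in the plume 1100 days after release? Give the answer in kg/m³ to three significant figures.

0.0268 kg/m³

The peak of an instantaneous 1D plume sits at x = vt; there the Gaussian factor is 1 and C_max = M/(n_e·A·√(4πDt)), where n_e·A is the pore area the mass is dissolved in.
√(4πDt) = √(4π × 0.048 × 1100) = 25.76 m, so C_max = 1.9/(0.25 × 11 × 25.76) = 0.0268 kg/m³.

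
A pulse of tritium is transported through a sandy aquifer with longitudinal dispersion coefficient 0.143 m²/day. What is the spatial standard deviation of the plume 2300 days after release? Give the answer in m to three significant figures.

25.6 m

Dispersive spreading gives a Gaussian with σ² = 2Dt; advection only shifts the center.
σ = √(2 × 0.143 × 2300) = 25.6 m.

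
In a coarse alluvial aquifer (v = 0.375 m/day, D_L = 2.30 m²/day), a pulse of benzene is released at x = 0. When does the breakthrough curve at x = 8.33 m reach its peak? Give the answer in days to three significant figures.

11.2 days

For the 1D instantaneous-source solution, setting ∂C/∂t = 0 at fixed x gives v²t² + 2Dt − x² = 0, so t = (√(D² + v²x²) − D)/v².
√(D² + v²x²) = √(2.30² + 0.375² × 8.33²) = 3.879; v² = 0.140625.
t = (3.879 − 2.30)/0.140625 = 11.2 days (vs. the pure-advection estimate x/v = 22.2 d).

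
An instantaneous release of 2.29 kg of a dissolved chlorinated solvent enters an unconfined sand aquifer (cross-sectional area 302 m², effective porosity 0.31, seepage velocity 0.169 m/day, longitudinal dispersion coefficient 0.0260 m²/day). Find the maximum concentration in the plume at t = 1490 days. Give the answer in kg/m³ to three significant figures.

The peak of an instantaneous 1D plume sits at x = vt; there the Gaussian factor is 1 and C_max = M/(n_e·A·√(4πDt)), where n_e·A is the pore area the mass is dissolved in.
√(4πDt) = √(4π × 0.0260 × 1490) = 22.06 m, so C_max = 2.29/(0.31 × 302 × 22.06) = 0.00111 kg/m³.

0.00111 kg/m³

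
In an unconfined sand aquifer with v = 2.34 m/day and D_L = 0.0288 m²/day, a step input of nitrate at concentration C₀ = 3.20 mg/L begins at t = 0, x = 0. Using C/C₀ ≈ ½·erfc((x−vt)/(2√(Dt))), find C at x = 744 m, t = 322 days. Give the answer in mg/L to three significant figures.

3.16 mg/L

For a continuous step input, C/C₀ ≈ ½·erfc((x−vt)/(2√(Dt))).
vt = 2.34 × 322 = 753.48 m and 2√(Dt) = 2√(0.0288 × 322) = 6.091 m.
Argument (x−vt)/(2√(Dt)) = (744 − 753.48)/6.091 = -1.556; ½·erfc(-1.556) = 0.9861.
C = 3.20 × 0.9861 = 3.16 mg/L.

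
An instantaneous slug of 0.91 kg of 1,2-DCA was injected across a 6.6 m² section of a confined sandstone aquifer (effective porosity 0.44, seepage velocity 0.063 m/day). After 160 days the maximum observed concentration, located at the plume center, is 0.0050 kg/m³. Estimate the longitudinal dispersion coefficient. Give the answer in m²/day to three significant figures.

1.95 m²/day

At the plume center C_max = M/(n_e·A·√(4πDt)), so D = M²/(4πt·(n_e·A·C_max)²).
n_e·A·C_max = 0.44 × 6.6 × 0.0050 = 0.01452 kg/m.
D = 0.91²/(4π × 160 × 0.01452²) = 1.95 m²/day.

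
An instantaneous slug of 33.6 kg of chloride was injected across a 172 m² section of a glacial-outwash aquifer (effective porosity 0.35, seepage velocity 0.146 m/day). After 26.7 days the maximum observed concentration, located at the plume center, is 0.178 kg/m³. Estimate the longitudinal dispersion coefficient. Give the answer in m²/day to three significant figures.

0.0293 m²/day

At the plume center C_max = M/(n_e·A·√(4πDt)), so D = M²/(4πt·(n_e·A·C_max)²).
n_e·A·C_max = 0.35 × 172 × 0.178 = 10.72 kg/m.
D = 33.6²/(4π × 26.7 × 10.72²) = 0.0293 m²/day.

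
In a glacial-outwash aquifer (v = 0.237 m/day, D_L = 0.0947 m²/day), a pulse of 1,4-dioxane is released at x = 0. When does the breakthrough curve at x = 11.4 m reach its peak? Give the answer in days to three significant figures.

For the 1D instantaneous-source solution, setting ∂C/∂t = 0 at fixed x gives v²t² + 2Dt − x² = 0, so t = (√(D² + v²x²) − D)/v².
√(D² + v²x²) = √(0.0947² + 0.237² × 11.4²) = 2.703; v² = 0.056169.
t = (2.703 − 0.0947)/0.056169 = 46.4 days (vs. the pure-advection estimate x/v = 48.1 d).

46.4 days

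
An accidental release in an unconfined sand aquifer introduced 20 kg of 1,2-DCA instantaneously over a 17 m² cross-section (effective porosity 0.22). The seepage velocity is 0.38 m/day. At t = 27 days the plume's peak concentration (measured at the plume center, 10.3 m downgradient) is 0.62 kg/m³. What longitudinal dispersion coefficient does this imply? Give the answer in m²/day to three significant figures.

0.219 m²/day

At the plume center C_max = M/(n_e·A·√(4πDt)), so D = M²/(4πt·(n_e·A·C_max)²).
n_e·A·C_max = 0.22 × 17 × 0.62 = 2.319 kg/m.
D = 20²/(4π × 27 × 2.319²) = 0.219 m²/day.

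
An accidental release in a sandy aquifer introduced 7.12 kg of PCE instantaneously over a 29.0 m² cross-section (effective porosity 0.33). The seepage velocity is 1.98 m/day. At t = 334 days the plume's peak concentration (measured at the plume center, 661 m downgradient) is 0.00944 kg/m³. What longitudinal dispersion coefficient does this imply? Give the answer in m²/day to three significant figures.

At the plume center C_max = M/(n_e·A·√(4πDt)), so D = M²/(4πt·(n_e·A·C_max)²).
n_e·A·C_max = 0.33 × 29.0 × 0.00944 = 0.09034 kg/m.
D = 7.12²/(4π × 334 × 0.09034²) = 1.48 m²/day.

1.48 m²/day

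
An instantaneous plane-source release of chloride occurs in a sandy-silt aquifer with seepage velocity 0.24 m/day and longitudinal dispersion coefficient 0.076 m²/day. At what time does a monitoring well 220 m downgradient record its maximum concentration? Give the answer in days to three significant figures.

915 days

For the 1D instantaneous-source solution, setting ∂C/∂t = 0 at fixed x gives v²t² + 2Dt − x² = 0, so t = (√(D² + v²x²) − D)/v².
√(D² + v²x²) = √(0.076² + 0.24² × 220²) = 52.80; v² = 0.0576.
t = (52.80 − 0.076)/0.0576 = 915 days (vs. the pure-advection estimate x/v = 917 d).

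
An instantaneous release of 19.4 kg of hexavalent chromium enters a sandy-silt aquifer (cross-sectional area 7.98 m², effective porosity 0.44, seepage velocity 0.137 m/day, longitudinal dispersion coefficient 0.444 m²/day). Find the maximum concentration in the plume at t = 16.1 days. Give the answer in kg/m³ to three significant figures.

The peak of an instantaneous 1D plume sits at x = vt; there the Gaussian factor is 1 and C_max = M/(n_e·A·√(4πDt)), where n_e·A is the pore area the mass is dissolved in.
√(4πDt) = √(4π × 0.444 × 16.1) = 9.478 m, so C_max = 19.4/(0.44 × 7.98 × 9.478) = 0.583 kg/m³.

0.583 kg/m³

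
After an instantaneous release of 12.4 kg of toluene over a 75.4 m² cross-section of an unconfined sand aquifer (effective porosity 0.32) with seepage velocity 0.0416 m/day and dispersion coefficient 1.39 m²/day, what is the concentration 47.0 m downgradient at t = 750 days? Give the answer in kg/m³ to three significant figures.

0.00423 kg/m³

For an instantaneous plane source, C(x,t) = M/(n_e·A·√(4πDt)) · exp(−(x−vt)²/(4Dt)), with n_e·A the pore (flow) area.
Plume center vt = 0.0416 × 750 = 31.2 m, so the well at 47.0 m is 15.8 m downgradient of the peak.
√(4πDt) = 114.5 m, giving peak height M/(n_e·A·√(4πDt)) = 12.4/(0.32 × 75.4 × 114.5) = 0.004488 kg/m³.
(x−vt)²/(4Dt) = (15.8)²/(4 × 1.39 × 750) = 0.05987; exp(−0.05987) = 0.9419.
C = 0.004488 × 0.9419 = 0.00423 kg/m³.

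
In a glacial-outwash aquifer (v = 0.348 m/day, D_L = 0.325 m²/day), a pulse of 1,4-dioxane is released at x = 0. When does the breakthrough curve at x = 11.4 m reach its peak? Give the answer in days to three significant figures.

For the 1D instantaneous-source solution, setting ∂C/∂t = 0 at fixed x gives v²t² + 2Dt − x² = 0, so t = (√(D² + v²x²) − D)/v².
√(D² + v²x²) = √(0.325² + 0.348² × 11.4²) = 3.980; v² = 0.121104.
t = (3.980 − 0.325)/0.121104 = 30.2 days (vs. the pure-advection estimate x/v = 32.8 d).

30.2 days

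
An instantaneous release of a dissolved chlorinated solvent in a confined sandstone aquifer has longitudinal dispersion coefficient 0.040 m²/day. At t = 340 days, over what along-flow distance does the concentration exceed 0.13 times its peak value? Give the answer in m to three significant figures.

The plume is Gaussian with σ = √(2Dt) = √(2 × 0.040 × 340) = 5.215 m.
C/C_peak = exp(−Δx²/(2σ²)) = 0.13 ⇒ Δx = σ·√(−2 ln 0.13) = 5.215 × 2.020 = 10.53 m.
Width = 2Δx = 21.1 m.

21.1 m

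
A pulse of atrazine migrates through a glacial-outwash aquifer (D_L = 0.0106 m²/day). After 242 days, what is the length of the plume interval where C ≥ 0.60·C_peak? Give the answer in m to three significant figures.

The plume is Gaussian with σ = √(2Dt) = √(2 × 0.0106 × 242) = 2.265 m.
C/C_peak = exp(−Δx²/(2σ²)) = 0.60 ⇒ Δx = σ·√(−2 ln 0.60) = 2.265 × 1.011 = 2.290 m.
Width = 2Δx = 4.58 m.

4.58 m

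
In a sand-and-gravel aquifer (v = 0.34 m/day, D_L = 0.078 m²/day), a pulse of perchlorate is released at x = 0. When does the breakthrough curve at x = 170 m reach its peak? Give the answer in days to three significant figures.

For the 1D instantaneous-source solution, setting ∂C/∂t = 0 at fixed x gives v²t² + 2Dt − x² = 0, so t = (√(D² + v²x²) − D)/v².
√(D² + v²x²) = √(0.078² + 0.34² × 170²) = 57.80; v² = 0.1156.
t = (57.80 − 0.078)/0.1156 = 499 days (vs. the pure-advection estimate x/v = 500 d).

499 days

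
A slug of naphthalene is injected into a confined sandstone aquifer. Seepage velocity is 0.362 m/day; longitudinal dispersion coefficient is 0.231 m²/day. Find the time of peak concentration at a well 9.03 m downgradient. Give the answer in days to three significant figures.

For the 1D instantaneous-source solution, setting ∂C/∂t = 0 at fixed x gives v²t² + 2Dt − x² = 0, so t = (√(D² + v²x²) − D)/v².
√(D² + v²x²) = √(0.231² + 0.362² × 9.03²) = 3.277; v² = 0.131044.
t = (3.277 − 0.231)/0.131044 = 23.2 days (vs. the pure-advection estimate x/v = 24.9 d).

23.2 days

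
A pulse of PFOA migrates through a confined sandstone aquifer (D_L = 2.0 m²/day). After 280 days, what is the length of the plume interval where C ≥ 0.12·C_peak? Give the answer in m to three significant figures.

The plume is Gaussian with σ = √(2Dt) = √(2 × 2.0 × 280) = 33.47 m.
C/C_peak = exp(−Δx²/(2σ²)) = 0.12 ⇒ Δx = σ·√(−2 ln 0.12) = 33.47 × 2.059 = 68.91 m.
Width = 2Δx = 138 m.

138 m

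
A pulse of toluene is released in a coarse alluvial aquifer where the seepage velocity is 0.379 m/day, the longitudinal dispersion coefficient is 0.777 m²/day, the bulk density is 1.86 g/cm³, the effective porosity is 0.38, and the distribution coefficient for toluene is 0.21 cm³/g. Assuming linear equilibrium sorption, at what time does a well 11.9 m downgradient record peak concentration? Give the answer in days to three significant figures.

Retardation factor R = 1 + ρ_b·K_d/n = 1 + 1.86 × 0.21/0.38 = 2.028.
Sorption retards both mechanisms: v_R = v/R = 0.1869 m/day, D_R = D/R = 0.3831 m²/day.
Peak time from v_R²t² + 2D_R t − x² = 0: t = (√(D_R² + v_R²x²) − D_R)/v_R².
√(D_R² + v_R²x²) = √(0.3831² + 0.1869² × 11.9²) = 2.257; v_R² = 0.03493.
t = (2.257 − 0.3831)/0.03493 = 53.6 days.

53.6 days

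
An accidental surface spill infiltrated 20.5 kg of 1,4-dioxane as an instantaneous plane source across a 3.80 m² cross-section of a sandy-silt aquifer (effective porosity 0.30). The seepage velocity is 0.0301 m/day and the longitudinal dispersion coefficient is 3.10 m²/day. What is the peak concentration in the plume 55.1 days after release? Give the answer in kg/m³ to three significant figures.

The peak of an instantaneous 1D plume sits at x = vt; there the Gaussian factor is 1 and C_max = M/(n_e·A·√(4πDt)), where n_e·A is the pore area the mass is dissolved in.
√(4πDt) = √(4π × 3.10 × 55.1) = 46.33 m, so C_max = 20.5/(0.30 × 3.80 × 46.33) = 0.388 kg/m³.

0.388 kg/m³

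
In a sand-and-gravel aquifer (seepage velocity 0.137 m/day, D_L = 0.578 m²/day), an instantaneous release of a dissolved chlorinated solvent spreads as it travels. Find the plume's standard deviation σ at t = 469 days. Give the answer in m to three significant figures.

23.3 m

Dispersive spreading gives a Gaussian with σ² = 2Dt; advection only shifts the center.
σ = √(2 × 0.578 × 469) = 23.3 m.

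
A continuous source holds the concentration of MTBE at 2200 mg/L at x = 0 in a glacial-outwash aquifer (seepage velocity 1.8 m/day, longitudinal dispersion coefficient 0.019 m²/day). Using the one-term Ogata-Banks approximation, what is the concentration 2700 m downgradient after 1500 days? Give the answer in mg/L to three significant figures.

For a continuous step input, C/C₀ ≈ ½·erfc((x−vt)/(2√(Dt))).
vt = 1.8 × 1500 = 2700 m and 2√(Dt) = 2√(0.019 × 1500) = 10.68 m.
Argument (x−vt)/(2√(Dt)) = (2700 − 2700)/10.68 = 0; ½·erfc(0) = 0.5000.
C = 2200 × 0.5000 = 1100 mg/L.

1100 mg/L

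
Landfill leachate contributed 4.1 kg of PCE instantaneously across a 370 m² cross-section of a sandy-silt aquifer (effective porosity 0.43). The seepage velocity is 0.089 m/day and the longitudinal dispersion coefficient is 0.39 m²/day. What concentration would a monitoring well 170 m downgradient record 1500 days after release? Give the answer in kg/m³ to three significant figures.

0.000170 kg/m³

For an instantaneous plane source, C(x,t) = M/(n_e·A·√(4πDt)) · exp(−(x−vt)²/(4Dt)), with n_e·A the pore (flow) area.
Plume center vt = 0.089 × 1500 = 133.5 m, so the well at 170 m is 36.5 m downgradient of the peak.
√(4πDt) = 85.74 m, giving peak height M/(n_e·A·√(4πDt)) = 4.1/(0.43 × 370 × 85.74) = 0.0003006 kg/m³.
(x−vt)²/(4Dt) = (36.5)²/(4 × 0.39 × 1500) = 0.5693; exp(−0.5693) = 0.5659.
C = 0.0003006 × 0.5659 = 0.000170 kg/m³.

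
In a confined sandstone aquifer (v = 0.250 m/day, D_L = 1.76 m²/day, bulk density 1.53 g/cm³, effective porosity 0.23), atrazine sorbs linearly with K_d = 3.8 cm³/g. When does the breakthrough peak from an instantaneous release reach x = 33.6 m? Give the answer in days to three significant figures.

Retardation factor R = 1 + ρ_b·K_d/n = 1 + 1.53 × 3.8/0.23 = 26.28.
Sorption retards both mechanisms: v_R = v/R = 0.009513 m/day, D_R = D/R = 0.06697 m²/day.
Peak time from v_R²t² + 2D_R t − x² = 0: t = (√(D_R² + v_R²x²) − D_R)/v_R².
√(D_R² + v_R²x²) = √(0.06697² + 0.009513² × 33.6²) = 0.3266; v_R² = 9.050e-05.
t = (0.3266 − 0.06697)/9.050e-05 = 2870 days.

2870 days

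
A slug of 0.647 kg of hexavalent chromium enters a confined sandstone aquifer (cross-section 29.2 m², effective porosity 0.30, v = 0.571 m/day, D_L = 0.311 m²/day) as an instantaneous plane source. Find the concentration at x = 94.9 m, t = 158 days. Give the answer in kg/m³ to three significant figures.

0.00266 kg/m³

For an instantaneous plane source, C(x,t) = M/(n_e·A·√(4πDt)) · exp(−(x−vt)²/(4Dt)), with n_e·A the pore (flow) area.
Plume center vt = 0.571 × 158 = 90.218 m, so the well at 94.9 m is 4.682 m downgradient of the peak.
√(4πDt) = 24.85 m, giving peak height M/(n_e·A·√(4πDt)) = 0.647/(0.30 × 29.2 × 24.85) = 0.002972 kg/m³.
(x−vt)²/(4Dt) = (4.682)²/(4 × 0.311 × 158) = 0.1115; exp(−0.1115) = 0.8945.
C = 0.002972 × 0.8945 = 0.00266 kg/m³.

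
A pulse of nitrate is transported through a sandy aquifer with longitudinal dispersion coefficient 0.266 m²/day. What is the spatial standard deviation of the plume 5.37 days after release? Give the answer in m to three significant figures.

1.69 m

Dispersive spreading gives a Gaussian with σ² = 2Dt; advection only shifts the center.
σ = √(2 × 0.266 × 5.37) = 1.69 m.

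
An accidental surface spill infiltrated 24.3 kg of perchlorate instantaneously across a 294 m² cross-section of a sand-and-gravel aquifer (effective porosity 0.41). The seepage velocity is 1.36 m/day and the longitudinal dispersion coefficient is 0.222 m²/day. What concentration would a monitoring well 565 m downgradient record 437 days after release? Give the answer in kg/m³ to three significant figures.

For an instantaneous plane source, C(x,t) = M/(n_e·A·√(4πDt)) · exp(−(x−vt)²/(4Dt)), with n_e·A the pore (flow) area.
Plume center vt = 1.36 × 437 = 594.32 m, so the well at 565 m is 29.32 m upgradient of the peak.
√(4πDt) = 34.92 m, giving peak height M/(n_e·A·√(4πDt)) = 24.3/(0.41 × 294 × 34.92) = 0.005773 kg/m³.
(x−vt)²/(4Dt) = (-29.32)²/(4 × 0.222 × 437) = 2.215; exp(−2.215) = 0.1092.
C = 0.005773 × 0.1092 = 0.000630 kg/m³.

0.000630 kg/m³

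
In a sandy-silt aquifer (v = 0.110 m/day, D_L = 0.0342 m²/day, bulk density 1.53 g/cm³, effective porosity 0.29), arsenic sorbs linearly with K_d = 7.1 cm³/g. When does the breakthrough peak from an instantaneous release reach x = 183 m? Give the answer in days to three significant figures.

63900 days

Retardation factor R = 1 + ρ_b·K_d/n = 1 + 1.53 × 7.1/0.29 = 38.46.
Sorption retards both mechanisms: v_R = v/R = 0.002860 m/day, D_R = D/R = 0.0008892 m²/day.
Peak time from v_R²t² + 2D_R t − x² = 0: t = (√(D_R² + v_R²x²) − D_R)/v_R².
√(D_R² + v_R²x²) = √(0.0008892² + 0.002860² × 183²) = 0.5234; v_R² = 8.180e-06.
t = (0.5234 − 0.0008892)/8.180e-06 = 63900 days.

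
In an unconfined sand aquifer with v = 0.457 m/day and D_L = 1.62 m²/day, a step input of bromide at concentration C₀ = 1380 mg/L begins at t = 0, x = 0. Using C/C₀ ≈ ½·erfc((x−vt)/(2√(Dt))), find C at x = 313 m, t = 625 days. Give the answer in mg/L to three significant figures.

For a continuous step input, C/C₀ ≈ ½·erfc((x−vt)/(2√(Dt))).
vt = 0.457 × 625 = 285.625 m and 2√(Dt) = 2√(1.62 × 625) = 63.64 m.
Argument (x−vt)/(2√(Dt)) = (313 − 285.625)/63.64 = 0.4302; ½·erfc(0.4302) = 0.2715.
C = 1380 × 0.2715 = 375 mg/L.

375 mg/L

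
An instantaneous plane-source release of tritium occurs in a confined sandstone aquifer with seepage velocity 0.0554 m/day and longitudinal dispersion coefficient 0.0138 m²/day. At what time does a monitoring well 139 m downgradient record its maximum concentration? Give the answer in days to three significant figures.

For the 1D instantaneous-source solution, setting ∂C/∂t = 0 at fixed x gives v²t² + 2Dt − x² = 0, so t = (√(D² + v²x²) − D)/v².
√(D² + v²x²) = √(0.0138² + 0.0554² × 139²) = 7.701; v² = 0.00306916.
t = (7.701 − 0.0138)/0.00306916 = 2500 days (vs. the pure-advection estimate x/v = 2510 d).

2500 days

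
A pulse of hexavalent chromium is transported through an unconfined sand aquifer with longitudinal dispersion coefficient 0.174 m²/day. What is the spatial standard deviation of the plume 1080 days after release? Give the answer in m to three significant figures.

19.4 m

Dispersive spreading gives a Gaussian with σ² = 2Dt; advection only shifts the center.
σ = √(2 × 0.174 × 1080) = 19.4 m.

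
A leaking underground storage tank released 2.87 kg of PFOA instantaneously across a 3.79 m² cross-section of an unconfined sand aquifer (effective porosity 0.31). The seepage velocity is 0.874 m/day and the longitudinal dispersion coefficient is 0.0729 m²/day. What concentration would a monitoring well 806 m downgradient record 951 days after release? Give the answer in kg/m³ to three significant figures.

For an instantaneous plane source, C(x,t) = M/(n_e·A·√(4πDt)) · exp(−(x−vt)²/(4Dt)), with n_e·A the pore (flow) area.
Plume center vt = 0.874 × 951 = 831.174 m, so the well at 806 m is 25.174 m upgradient of the peak.
√(4πDt) = 29.52 m, giving peak height M/(n_e·A·√(4πDt)) = 2.87/(0.31 × 3.79 × 29.52) = 0.08275 kg/m³.
(x−vt)²/(4Dt) = (-25.174)²/(4 × 0.0729 × 951) = 2.285; exp(−2.285) = 0.1018.
C = 0.08275 × 0.1018 = 0.00842 kg/m³.

0.00842 kg/m³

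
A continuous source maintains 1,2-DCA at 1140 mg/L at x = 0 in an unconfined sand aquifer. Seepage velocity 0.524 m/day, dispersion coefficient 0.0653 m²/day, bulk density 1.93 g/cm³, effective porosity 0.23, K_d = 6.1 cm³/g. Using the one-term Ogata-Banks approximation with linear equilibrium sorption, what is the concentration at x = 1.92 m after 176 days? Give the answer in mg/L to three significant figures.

466 mg/L

Retardation factor R = 1 + ρ_b·K_d/n = 1 + 1.93 × 6.1/0.23 = 52.19.
Sorption retards both mechanisms: v_R = v/R = 0.01004 m/day, D_R = D/R = 0.001251 m²/day.
v_R·t = 0.01004 × 176 = 1.76704 m; 2√(D_R t) = 0.9385 m; argument = (1.92 − 1.76704)/0.9385 = 0.1630.
C = C₀ × ½·erfc(0.1630) = 1140 × 0.4088 = 466 mg/L.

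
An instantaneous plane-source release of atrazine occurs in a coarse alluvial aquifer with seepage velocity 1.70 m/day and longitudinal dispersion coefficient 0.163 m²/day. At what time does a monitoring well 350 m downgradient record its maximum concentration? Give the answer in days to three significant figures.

206 days

For the 1D instantaneous-source solution, setting ∂C/∂t = 0 at fixed x gives v²t² + 2Dt − x² = 0, so t = (√(D² + v²x²) − D)/v².
√(D² + v²x²) = √(0.163² + 1.70² × 350²) = 595.0; v² = 2.89.
t = (595.0 − 0.163)/2.89 = 206 days (vs. the pure-advection estimate x/v = 206 d).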